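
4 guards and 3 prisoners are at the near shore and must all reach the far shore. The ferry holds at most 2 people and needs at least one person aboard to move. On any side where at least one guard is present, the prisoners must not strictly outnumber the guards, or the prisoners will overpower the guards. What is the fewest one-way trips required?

11

Counting alone: each trip to the far shore takes at most 2 across and each return brings at least 1 back, so after t trips out (and t−1 returns) at most 2t − (t−1) of the 7 are across; that first reaches 7 at t = 6, so at least 11 crossings are needed.
The plan below uses exactly 11 crossings, so it is optimal:
1. 2 prisoners → the far shore.  (the near shore: 4G 1P; the far shore: 0G 2P)
2. 1 prisoner ← the near shore.  (the near shore: 4G 2P; the far shore: 0G 1P)
3. 2 prisoners → the far shore.  (the near shore: 4G 0P; the far shore: 0G 3P)
4. 1 prisoner ← the near shore.  (the near shore: 4G 1P; the far shore: 0G 2P)
5. 2 guards → the far shore.  (the near shore: 2G 1P; the far shore: 2G 2P)
6. 1 prisoner ← the near shore.  (the near shore: 2G 2P; the far shore: 2G 1P)
7. 1 guard and 1 prisoner → the far shore.  (the near shore: 1G 1P; the far shore: 3G 2P)
8. 1 guard ← the near shore.  (the near shore: 2G 1P; the far shore: 2G 2P)
9. 1 guard and 1 prisoner → the far shore.  (the near shore: 1G 0P; the far shore: 3G 3P)
10. 1 prisoner ← the near shore.  (the near shore: 1G 1P; the far shore: 3G 2P)
11. 1 guard and 1 prisoner → the far shore.  (the near shore: 0G 0P; the far shore: 4G 3P)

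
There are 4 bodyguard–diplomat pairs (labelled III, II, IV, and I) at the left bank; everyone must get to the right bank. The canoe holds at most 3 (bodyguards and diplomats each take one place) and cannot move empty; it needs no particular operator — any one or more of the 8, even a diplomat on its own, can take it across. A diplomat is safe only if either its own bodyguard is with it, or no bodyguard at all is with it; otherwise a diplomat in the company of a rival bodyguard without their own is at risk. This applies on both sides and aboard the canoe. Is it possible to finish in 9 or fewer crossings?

Yes — this plan uses 9 crossings (≤ 9):
1. bodyguard III and diplomat III cross → the right bank.
2. bodyguard III crosses ← the left bank.
3. bodyguard II, bodyguard III, and diplomat II cross → the right bank.
4. bodyguard III and diplomat III cross ← the left bank.
5. bodyguard I, bodyguard III, and bodyguard IV cross → the right bank.
6. diplomat II crosses ← the left bank.
7. diplomat II and diplomat III cross → the right bank.
8. diplomat III crosses ← the left bank.
9. diplomat I, diplomat III, and diplomat IV cross → the right bank.

Yes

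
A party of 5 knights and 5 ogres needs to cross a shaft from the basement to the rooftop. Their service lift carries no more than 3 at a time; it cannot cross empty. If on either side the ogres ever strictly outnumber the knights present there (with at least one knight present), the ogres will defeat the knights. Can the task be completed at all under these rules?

Yes

1. 2 ogres → the rooftop.  (the basement: 5K 3O; the rooftop: 0K 2O)
2. 1 ogre ← the basement.  (the basement: 5K 4O; the rooftop: 0K 1O)
3. 3 ogres → the rooftop.  (the basement: 5K 1O; the rooftop: 0K 4O)
4. 1 ogre ← the basement.  (the basement: 5K 2O; the rooftop: 0K 3O)
5. 3 knights → the rooftop.  (the basement: 2K 2O; the rooftop: 3K 3O)
6. 1 knight and 1 ogre ← the basement.  (the basement: 3K 3O; the rooftop: 2K 2O)
7. 3 knights → the rooftop.  (the basement: 0K 3O; the rooftop: 5K 2O)
8. 1 ogre ← the basement.  (the basement: 0K 4O; the rooftop: 5K 1O)
9. 2 ogres → the rooftop.  (the basement: 0K 2O; the rooftop: 5K 3O)
10. 1 ogre ← the basement.  (the basement: 0K 3O; the rooftop: 5K 2O)
11. 3 ogres → the rooftop.  (the basement: 0K 0O; the rooftop: 5K 5O)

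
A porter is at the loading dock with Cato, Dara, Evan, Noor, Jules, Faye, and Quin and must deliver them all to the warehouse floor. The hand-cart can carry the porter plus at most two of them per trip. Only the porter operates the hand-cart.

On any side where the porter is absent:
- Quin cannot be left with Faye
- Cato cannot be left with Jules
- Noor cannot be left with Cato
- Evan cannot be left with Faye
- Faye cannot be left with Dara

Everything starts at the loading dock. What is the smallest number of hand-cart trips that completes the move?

9

Counting alone: the porter can take at most 2 across per trip to the warehouse floor, so moving all 7 needs at least 4 loaded trips out, with a return between consecutive ones — at least 7 crossings.
The safety rule pushes this higher. Following every safe sequence of crossings, the most of the 7 that can be at the warehouse floor as the hand-cart arrives there on crossing 7 is 6 — never all 7.
So no plan with fewer than 9 crossings exists, and this one achieves 9:
1. Porter goes to the warehouse floor with Cato and Faye.  [the loading dock: Dara, Evan, Jules, Noor, Quin | the warehouse floor: Cato, Faye]
2. Porter goes back to the loading dock alone.  [the loading dock: Dara, Evan, Jules, Noor, Quin | the warehouse floor: Cato, Faye]
3. Porter goes to the warehouse floor with Dara.  [the loading dock: Evan, Jules, Noor, Quin | the warehouse floor: Cato, Dara, Faye]
4. Porter goes back to the loading dock with Faye.  [the loading dock: Evan, Faye, Jules, Noor, Quin | the warehouse floor: Cato, Dara]
5. Porter goes to the warehouse floor with Evan and Quin.  [the loading dock: Faye, Jules, Noor | the warehouse floor: Cato, Dara, Evan, Quin]
6. Porter goes back to the loading dock alone.  [the loading dock: Faye, Jules, Noor | the warehouse floor: Cato, Dara, Evan, Quin]
7. Porter goes to the warehouse floor with Jules and Noor.  [the loading dock: Faye | the warehouse floor: Cato, Dara, Evan, Jules, Noor, Quin]
8. Porter goes back to the loading dock with Cato.  [the loading dock: Cato, Faye | the warehouse floor: Dara, Evan, Jules, Noor, Quin]
9. Porter goes to the warehouse floor with Cato and Faye.  [the loading dock: — | the warehouse floor: Cato, Dara, Evan, Faye, Jules, Noor, Quin]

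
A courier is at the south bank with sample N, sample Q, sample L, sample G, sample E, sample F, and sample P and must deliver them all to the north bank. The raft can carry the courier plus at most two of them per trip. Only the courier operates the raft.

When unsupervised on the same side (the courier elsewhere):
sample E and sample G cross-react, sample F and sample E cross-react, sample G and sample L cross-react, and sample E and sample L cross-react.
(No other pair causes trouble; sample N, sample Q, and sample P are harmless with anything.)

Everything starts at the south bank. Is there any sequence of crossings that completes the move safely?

1. Courier goes to the north bank with sample E and sample L.
2. Courier goes back to the south bank with sample L.
3. Courier goes to the north bank with sample L and sample N.
4. Courier goes back to the south bank with sample L.
5. Courier goes to the north bank with sample L and sample Q.
6. Courier goes back to the south bank with sample L.
7. Courier goes to the north bank with sample F and sample L.
8. Courier goes back to the south bank with sample E.
9. Courier goes to the north bank with sample G and sample P.
10. Courier goes back to the south bank with sample L.
11. Courier goes to the north bank with sample E and sample L.

Yes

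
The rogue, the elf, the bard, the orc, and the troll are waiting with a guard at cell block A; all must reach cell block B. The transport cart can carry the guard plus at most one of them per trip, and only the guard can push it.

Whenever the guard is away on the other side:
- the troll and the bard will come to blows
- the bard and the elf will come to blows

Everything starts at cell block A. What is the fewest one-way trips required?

11

Counting alone: the guard can take at most 1 across per trip to cell block B, so moving all 5 needs at least 5 loaded trips out, with a return between consecutive ones — at least 9 crossings.
The safety rule pushes this higher. Following every safe sequence of crossings, the most of the 5 that can be at cell block B as the transport cart arrives there on crossing 9 is 4 — never all 5.
So no plan with fewer than 11 crossings exists, and this one achieves 11:
1. Guard goes to cell block B with the bard.
2. Guard goes back to cell block A alone.
3. Guard goes to cell block B with the rogue.
4. Guard goes back to cell block A alone.
5. Guard goes to cell block B with the elf.
6. Guard goes back to cell block A with the bard.
7. Guard goes to cell block B with the troll.
8. Guard goes back to cell block A alone.
9. Guard goes to cell block B with the orc.
10. Guard goes back to cell block A alone.
11. Guard goes to cell block B with the bard.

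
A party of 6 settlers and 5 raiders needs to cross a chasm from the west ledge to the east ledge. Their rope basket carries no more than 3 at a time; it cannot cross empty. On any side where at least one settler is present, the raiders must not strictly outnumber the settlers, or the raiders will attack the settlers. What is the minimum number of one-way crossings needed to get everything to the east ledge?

Counting alone: each trip to the east ledge takes at most 3 across and each return brings at least 1 back, so after t trips out (and t−1 returns) at most 3t − (t−1) of the 11 are across; that first reaches 11 at t = 5, so at least 9 crossings are needed.
The plan below uses exactly 9 crossings, so it is optimal:
1. 3 raiders → the east ledge.  (the west ledge: 6S 2R; the east ledge: 0S 3R)
2. 1 raider ← the west ledge.  (the west ledge: 6S 3R; the east ledge: 0S 2R)
3. 3 settlers → the east ledge.  (the west ledge: 3S 3R; the east ledge: 3S 2R)
4. 1 settler ← the west ledge.  (the west ledge: 4S 3R; the east ledge: 2S 2R)
5. 2 settlers and 1 raider → the east ledge.  (the west ledge: 2S 2R; the east ledge: 4S 3R)
6. 1 settler ← the west ledge.  (the west ledge: 3S 2R; the east ledge: 3S 3R)
7. 2 settlers and 1 raider → the east ledge.  (the west ledge: 1S 1R; the east ledge: 5S 4R)
8. 1 settler ← the west ledge.  (the west ledge: 2S 1R; the east ledge: 4S 4R)
9. 2 settlers and 1 raider → the east ledge.  (the west ledge: 0S 0R; the east ledge: 6S 5R)

9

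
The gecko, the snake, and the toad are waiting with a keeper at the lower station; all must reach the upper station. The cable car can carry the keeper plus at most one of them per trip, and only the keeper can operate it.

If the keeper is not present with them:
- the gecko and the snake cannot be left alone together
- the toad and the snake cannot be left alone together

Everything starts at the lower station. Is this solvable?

1. Keeper goes to the upper station with the snake.
2. Keeper goes back to the lower station alone.
3. Keeper goes to the upper station with the gecko.
4. Keeper goes back to the lower station with the snake.
5. Keeper goes to the upper station with the toad.
6. Keeper goes back to the lower station alone.
7. Keeper goes to the upper station with the snake.

Yes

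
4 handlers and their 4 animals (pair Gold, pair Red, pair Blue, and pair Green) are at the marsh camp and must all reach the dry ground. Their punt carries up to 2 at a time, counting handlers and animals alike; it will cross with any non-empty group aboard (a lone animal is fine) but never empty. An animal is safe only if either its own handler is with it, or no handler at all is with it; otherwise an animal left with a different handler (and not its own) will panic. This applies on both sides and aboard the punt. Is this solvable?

No

Following every safe sequence of crossings from the start, the most of the 8 that can be at the dry ground as the punt arrives there on crossings 1, 3, 5 is 2, 3, 4 respectively; the best ever achieved is 4 of 8.
From crossing 7 on, no configuration arises that was not already reachable earlier: only 44 distinct safe configurations (who is on which side, and where the punt is) can ever be reached, none of them has everyone across, and every continuation just revisits them. So no valid plan exists.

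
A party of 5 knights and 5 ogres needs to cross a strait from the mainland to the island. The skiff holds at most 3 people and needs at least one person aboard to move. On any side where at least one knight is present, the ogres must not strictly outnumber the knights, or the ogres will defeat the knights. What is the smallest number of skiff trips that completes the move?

Counting alone: each trip to the island takes at most 3 across and each return brings at least 1 back, so after t trips out (and t−1 returns) at most 3t − (t−1) of the 10 are across; that first reaches 10 at t = 5, so at least 9 crossings are needed.
The safety rule pushes this higher. Following every safe sequence of crossings, the most of the 10 that can be at the island as the skiff arrives there on crossing 9 is 9 — never all 10.
So no plan with fewer than 11 crossings exists, and this one achieves 11:
1. 2 ogres → the island.  (the mainland: 5K 3O; the island: 0K 2O)
2. 1 ogre ← the mainland.  (the mainland: 5K 4O; the island: 0K 1O)
3. 3 ogres → the island.  (the mainland: 5K 1O; the island: 0K 4O)
4. 1 ogre ← the mainland.  (the mainland: 5K 2O; the island: 0K 3O)
5. 3 knights → the island.  (the mainland: 2K 2O; the island: 3K 3O)
6. 1 knight and 1 ogre ← the mainland.  (the mainland: 3K 3O; the island: 2K 2O)
7. 3 knights → the island.  (the mainland: 0K 3O; the island: 5K 2O)
8. 1 ogre ← the mainland.  (the mainland: 0K 4O; the island: 5K 1O)
9. 2 ogres → the island.  (the mainland: 0K 2O; the island: 5K 3O)
10. 1 ogre ← the mainland.  (the mainland: 0K 3O; the island: 5K 2O)
11. 3 ogres → the island.  (the mainland: 0K 0O; the island: 5K 5O)

11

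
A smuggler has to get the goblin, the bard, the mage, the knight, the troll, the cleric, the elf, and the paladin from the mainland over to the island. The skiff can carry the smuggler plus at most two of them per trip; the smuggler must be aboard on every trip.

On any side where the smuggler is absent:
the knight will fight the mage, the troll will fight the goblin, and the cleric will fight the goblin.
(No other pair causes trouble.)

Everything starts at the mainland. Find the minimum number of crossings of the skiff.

9

Counting alone: the smuggler can take at most 2 across per trip to the island, so moving all 8 needs at least 4 loaded trips out, with a return between consecutive ones — at least 7 crossings.
The safety rule pushes this higher. Following every safe sequence of crossings, the most of the 8 that can be at the island as the skiff arrives there on crossing 7 is 7 — never all 8.
So no plan with fewer than 9 crossings exists, and this one achieves 9:
1. Smuggler goes to the island with the goblin and the mage.  [the mainland: the bard, the cleric, the elf, the knight, the paladin, the troll | the island: the goblin, the mage]
2. Smuggler goes back to the mainland alone.  [the mainland: the bard, the cleric, the elf, the knight, the paladin, the troll | the island: the goblin, the mage]
3. Smuggler goes to the island with the bard.  [the mainland: the cleric, the elf, the knight, the paladin, the troll | the island: the bard, the goblin, the mage]
4. Smuggler goes back to the mainland alone.  [the mainland: the cleric, the elf, the knight, the paladin, the troll | the island: the bard, the goblin, the mage]
5. Smuggler goes to the island with the cleric and the troll.  [the mainland: the elf, the knight, the paladin | the island: the bard, the cleric, the goblin, the mage, the troll]
6. Smuggler goes back to the mainland with the goblin.  [the mainland: the elf, the goblin, the knight, the paladin | the island: the bard, the cleric, the mage, the troll]
7. Smuggler goes to the island with the elf and the paladin.  [the mainland: the goblin, the knight | the island: the bard, the cleric, the elf, the mage, the paladin, the troll]
8. Smuggler goes back to the mainland alone.  [the mainland: the goblin, the knight | the island: the bard, the cleric, the elf, the mage, the paladin, the troll]
9. Smuggler goes to the island with the goblin and the knight.  [the mainland: — | the island: the bard, the cleric, the elf, the goblin, the knight, the mage, the paladin, the troll]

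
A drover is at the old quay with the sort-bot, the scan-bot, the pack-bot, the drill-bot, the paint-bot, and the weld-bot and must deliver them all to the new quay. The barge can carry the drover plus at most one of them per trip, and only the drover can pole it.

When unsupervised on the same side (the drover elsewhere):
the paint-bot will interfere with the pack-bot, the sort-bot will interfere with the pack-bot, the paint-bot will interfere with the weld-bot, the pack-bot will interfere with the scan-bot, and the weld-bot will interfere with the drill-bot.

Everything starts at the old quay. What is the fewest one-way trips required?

Whatever the first load, the items left behind include a forbidden pair without the drover. No opening move is safe, so no plan exists.

impossible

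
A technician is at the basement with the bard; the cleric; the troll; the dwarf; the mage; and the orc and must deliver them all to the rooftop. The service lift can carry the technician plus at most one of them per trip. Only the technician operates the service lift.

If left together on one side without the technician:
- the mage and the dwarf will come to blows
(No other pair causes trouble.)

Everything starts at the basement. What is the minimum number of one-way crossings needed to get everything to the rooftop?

Counting alone: the technician can take at most 1 across per trip to the rooftop, so moving all 6 needs at least 6 loaded trips out, with a return between consecutive ones — at least 11 crossings.
The plan below uses exactly 11 crossings, so it is optimal:
1. Technician goes to the rooftop with the dwarf.  [the basement: the bard, the cleric, the mage, the orc, the troll | the rooftop: the dwarf]
2. Technician goes back to the basement alone.  [the basement: the bard, the cleric, the mage, the orc, the troll | the rooftop: the dwarf]
3. Technician goes to the rooftop with the bard.  [the basement: the cleric, the mage, the orc, the troll | the rooftop: the bard, the dwarf]
4. Technician goes back to the basement alone.  [the basement: the cleric, the mage, the orc, the troll | the rooftop: the bard, the dwarf]
5. Technician goes to the rooftop with the cleric.  [the basement: the mage, the orc, the troll | the rooftop: the bard, the cleric, the dwarf]
6. Technician goes back to the basement alone.  [the basement: the mage, the orc, the troll | the rooftop: the bard, the cleric, the dwarf]
7. Technician goes to the rooftop with the troll.  [the basement: the mage, the orc | the rooftop: the bard, the cleric, the dwarf, the troll]
8. Technician goes back to the basement alone.  [the basement: the mage, the orc | the rooftop: the bard, the cleric, the dwarf, the troll]
9. Technician goes to the rooftop with the orc.  [the basement: the mage | the rooftop: the bard, the cleric, the dwarf, the orc, the troll]
10. Technician goes back to the basement alone.  [the basement: the mage | the rooftop: the bard, the cleric, the dwarf, the orc, the troll]
11. Technician goes to the rooftop with the mage.  [the basement: — | the rooftop: the bard, the cleric, the dwarf, the mage, the orc, the troll]

11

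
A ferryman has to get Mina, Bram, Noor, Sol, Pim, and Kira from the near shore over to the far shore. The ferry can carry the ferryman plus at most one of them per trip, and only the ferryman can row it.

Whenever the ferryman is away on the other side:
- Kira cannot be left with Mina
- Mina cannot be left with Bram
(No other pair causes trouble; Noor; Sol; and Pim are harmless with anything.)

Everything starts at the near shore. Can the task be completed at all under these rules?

1. Ferryman goes to the far shore with Mina.  [the near shore: Bram, Kira, Noor, Pim, Sol | the far shore: Mina]
2. Ferryman goes back to the near shore alone.  [the near shore: Bram, Kira, Noor, Pim, Sol | the far shore: Mina]
3. Ferryman goes to the far shore with Bram.  [the near shore: Kira, Noor, Pim, Sol | the far shore: Bram, Mina]
4. Ferryman goes back to the near shore with Mina.  [the near shore: Kira, Mina, Noor, Pim, Sol | the far shore: Bram]
5. Ferryman goes to the far shore with Kira.  [the near shore: Mina, Noor, Pim, Sol | the far shore: Bram, Kira]
6. Ferryman goes back to the near shore alone.  [the near shore: Mina, Noor, Pim, Sol | the far shore: Bram, Kira]
7. Ferryman goes to the far shore with Noor.  [the near shore: Mina, Pim, Sol | the far shore: Bram, Kira, Noor]
8. Ferryman goes back to the near shore alone.  [the near shore: Mina, Pim, Sol | the far shore: Bram, Kira, Noor]
9. Ferryman goes to the far shore with Sol.  [the near shore: Mina, Pim | the far shore: Bram, Kira, Noor, Sol]
10. Ferryman goes back to the near shore alone.  [the near shore: Mina, Pim | the far shore: Bram, Kira, Noor, Sol]
11. Ferryman goes to the far shore with Pim.  [the near shore: Mina | the far shore: Bram, Kira, Noor, Pim, Sol]
12. Ferryman goes back to the near shore alone.  [the near shore: Mina | the far shore: Bram, Kira, Noor, Pim, Sol]
13. Ferryman goes to the far shore with Mina.  [the near shore: — | the far shore: Bram, Kira, Mina, Noor, Pim, Sol]

Yes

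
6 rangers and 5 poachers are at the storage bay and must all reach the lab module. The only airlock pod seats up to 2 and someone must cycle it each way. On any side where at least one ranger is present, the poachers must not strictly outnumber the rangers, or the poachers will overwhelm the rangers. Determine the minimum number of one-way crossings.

19

Counting alone: each trip to the lab module takes at most 2 across and each return brings at least 1 back, so after t trips out (and t−1 returns) at most 2t − (t−1) of the 11 are across; that first reaches 11 at t = 10, so at least 19 crossings are needed.
The plan below uses exactly 19 crossings, so it is optimal:
1. 2 poachers → the lab module.  (the storage bay: 6R 3P; the lab module: 0R 2P)
2. 1 poacher ← the storage bay.  (the storage bay: 6R 4P; the lab module: 0R 1P)
3. 2 poachers → the lab module.  (the storage bay: 6R 2P; the lab module: 0R 3P)
4. 1 poacher ← the storage bay.  (the storage bay: 6R 3P; the lab module: 0R 2P)
5. 2 rangers → the lab module.  (the storage bay: 4R 3P; the lab module: 2R 2P)
6. 1 poacher ← the storage bay.  (the storage bay: 4R 4P; the lab module: 2R 1P)
7. 1 ranger and 1 poacher → the lab module.  (the storage bay: 3R 3P; the lab module: 3R 2P)
8. 1 ranger ← the storage bay.  (the storage bay: 4R 3P; the lab module: 2R 2P)
9. 1 ranger and 1 poacher → the lab module.  (the storage bay: 3R 2P; the lab module: 3R 3P)
10. 1 poacher ← the storage bay.  (the storage bay: 3R 3P; the lab module: 3R 2P)
11. 1 ranger and 1 poacher → the lab module.  (the storage bay: 2R 2P; the lab module: 4R 3P)
12. 1 ranger ← the storage bay.  (the storage bay: 3R 2P; the lab module: 3R 3P)
13. 1 ranger and 1 poacher → the lab module.  (the storage bay: 2R 1P; the lab module: 4R 4P)
14. 1 poacher ← the storage bay.  (the storage bay: 2R 2P; the lab module: 4R 3P)
15. 1 ranger and 1 poacher → the lab module.  (the storage bay: 1R 1P; the lab module: 5R 4P)
16. 1 ranger ← the storage bay.  (the storage bay: 2R 1P; the lab module: 4R 4P)
17. 1 ranger and 1 poacher → the lab module.  (the storage bay: 1R 0P; the lab module: 5R 5P)
18. 1 poacher ← the storage bay.  (the storage bay: 1R 1P; the lab module: 5R 4P)
19. 1 ranger and 1 poacher → the lab module.  (the storage bay: 0R 0P; the lab module: 6R 5P)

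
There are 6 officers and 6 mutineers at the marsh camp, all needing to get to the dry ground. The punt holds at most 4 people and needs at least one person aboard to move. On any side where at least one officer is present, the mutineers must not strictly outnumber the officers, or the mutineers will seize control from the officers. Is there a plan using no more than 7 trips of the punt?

No

Counting alone: each trip to the dry ground takes at most 4 across and each return brings at least 1 back, so after t trips out (and t−1 returns) at most 4t − (t−1) of the 12 are across; that first reaches 12 at t = 4, so at least 7 crossings are needed.
The safety rule pushes this higher. Following every safe sequence of crossings, the most of the 12 that can be at the dry ground as the punt arrives there on crossing 7 is 11 — never all 12.
So the move cannot be finished within 7 crossings. (The shortest complete plan takes 9:)
1. 2 mutineers → the dry ground.  (the marsh camp: 6O 4M; the dry ground: 0O 2M)
2. 1 mutineer ← the marsh camp.  (the marsh camp: 6O 5M; the dry ground: 0O 1M)
3. 4 mutineers → the dry ground.  (the marsh camp: 6O 1M; the dry ground: 0O 5M)
4. 1 mutineer ← the marsh camp.  (the marsh camp: 6O 2M; the dry ground: 0O 4M)
5. 4 officers → the dry ground.  (the marsh camp: 2O 2M; the dry ground: 4O 4M)
6. 1 officer and 1 mutineer ← the marsh camp.  (the marsh camp: 3O 3M; the dry ground: 3O 3M)
7. 2 officers and 2 mutineers → the dry ground.  (the marsh camp: 1O 1M; the dry ground: 5O 5M)
8. 1 officer and 1 mutineer ← the marsh camp.  (the marsh camp: 2O 2M; the dry ground: 4O 4M)
9. 2 officers and 2 mutineers → the dry ground.  (the marsh camp: 0O 0M; the dry ground: 6O 6M)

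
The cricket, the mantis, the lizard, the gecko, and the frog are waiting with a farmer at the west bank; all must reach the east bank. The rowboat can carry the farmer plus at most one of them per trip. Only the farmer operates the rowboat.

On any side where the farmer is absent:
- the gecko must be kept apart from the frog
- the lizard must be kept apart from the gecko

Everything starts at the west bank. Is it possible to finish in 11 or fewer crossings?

Yes

Yes — this plan uses 11 crossings (≤ 11):
1. Farmer goes to the east bank with the gecko.  [the west bank: the cricket, the frog, the lizard, the mantis | the east bank: the gecko]
2. Farmer goes back to the west bank alone.  [the west bank: the cricket, the frog, the lizard, the mantis | the east bank: the gecko]
3. Farmer goes to the east bank with the cricket.  [the west bank: the frog, the lizard, the mantis | the east bank: the cricket, the gecko]
4. Farmer goes back to the west bank alone.  [the west bank: the frog, the lizard, the mantis | the east bank: the cricket, the gecko]
5. Farmer goes to the east bank with the mantis.  [the west bank: the frog, the lizard | the east bank: the cricket, the gecko, the mantis]
6. Farmer goes back to the west bank alone.  [the west bank: the frog, the lizard | the east bank: the cricket, the gecko, the mantis]
7. Farmer goes to the east bank with the lizard.  [the west bank: the frog | the east bank: the cricket, the gecko, the lizard, the mantis]
8. Farmer goes back to the west bank with the gecko.  [the west bank: the frog, the gecko | the east bank: the cricket, the lizard, the mantis]
9. Farmer goes to the east bank with the frog.  [the west bank: the gecko | the east bank: the cricket, the frog, the lizard, the mantis]
10. Farmer goes back to the west bank alone.  [the west bank: the gecko | the east bank: the cricket, the frog, the lizard, the mantis]
11. Farmer goes to the east bank with the gecko.  [the west bank: — | the east bank: the cricket, the frog, the gecko, the lizard, the mantis]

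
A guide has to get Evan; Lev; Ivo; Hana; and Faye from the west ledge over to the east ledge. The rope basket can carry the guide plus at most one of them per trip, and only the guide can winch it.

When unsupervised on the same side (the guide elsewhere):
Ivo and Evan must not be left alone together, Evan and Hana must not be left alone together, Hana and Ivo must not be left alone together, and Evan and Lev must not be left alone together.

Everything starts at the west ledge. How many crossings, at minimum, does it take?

impossible

Whatever the first load, the items left behind include a forbidden pair without the guide. No opening move is safe, so no plan exists.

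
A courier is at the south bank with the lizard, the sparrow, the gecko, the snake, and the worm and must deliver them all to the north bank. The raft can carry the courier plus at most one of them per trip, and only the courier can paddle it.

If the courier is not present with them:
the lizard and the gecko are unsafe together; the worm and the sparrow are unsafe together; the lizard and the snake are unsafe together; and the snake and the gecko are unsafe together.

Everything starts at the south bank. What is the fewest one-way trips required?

Whatever the first load, the items left behind include a forbidden pair without the courier. No opening move is safe, so no plan exists.

impossible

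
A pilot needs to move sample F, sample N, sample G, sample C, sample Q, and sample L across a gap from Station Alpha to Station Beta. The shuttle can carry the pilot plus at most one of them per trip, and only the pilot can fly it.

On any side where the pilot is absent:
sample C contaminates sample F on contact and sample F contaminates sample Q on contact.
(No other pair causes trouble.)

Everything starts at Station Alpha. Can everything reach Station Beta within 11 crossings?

Counting alone: the pilot can take at most 1 across per trip to Station Beta, so moving all 6 needs at least 6 loaded trips out, with a return between consecutive ones — at least 11 crossings.
The safety rule pushes this higher. Following every safe sequence of crossings, the most of the 6 that can be at Station Beta as the shuttle arrives there on crossing 11 is 5 — never all 6.
So the move cannot be finished within 11 crossings. (The shortest complete plan takes 13:)
1. Pilot goes to Station Beta with sample F.  [Station Alpha: sample C, sample G, sample L, sample N, sample Q | Station Beta: sample F]
2. Pilot goes back to Station Alpha alone.  [Station Alpha: sample C, sample G, sample L, sample N, sample Q | Station Beta: sample F]
3. Pilot goes to Station Beta with sample N.  [Station Alpha: sample C, sample G, sample L, sample Q | Station Beta: sample F, sample N]
4. Pilot goes back to Station Alpha alone.  [Station Alpha: sample C, sample G, sample L, sample Q | Station Beta: sample F, sample N]
5. Pilot goes to Station Beta with sample G.  [Station Alpha: sample C, sample L, sample Q | Station Beta: sample F, sample G, sample N]
6. Pilot goes back to Station Alpha alone.  [Station Alpha: sample C, sample L, sample Q | Station Beta: sample F, sample G, sample N]
7. Pilot goes to Station Beta with sample C.  [Station Alpha: sample L, sample Q | Station Beta: sample C, sample F, sample G, sample N]
8. Pilot goes back to Station Alpha with sample F.  [Station Alpha: sample F, sample L, sample Q | Station Beta: sample C, sample G, sample N]
9. Pilot goes to Station Beta with sample Q.  [Station Alpha: sample F, sample L | Station Beta: sample C, sample G, sample N, sample Q]
10. Pilot goes back to Station Alpha alone.  [Station Alpha: sample F, sample L | Station Beta: sample C, sample G, sample N, sample Q]
11. Pilot goes to Station Beta with sample L.  [Station Alpha: sample F | Station Beta: sample C, sample G, sample L, sample N, sample Q]
12. Pilot goes back to Station Alpha alone.  [Station Alpha: sample F | Station Beta: sample C, sample G, sample L, sample N, sample Q]
13. Pilot goes to Station Beta with sample F.  [Station Alpha: — | Station Beta: sample C, sample F, sample G, sample L, sample N, sample Q]

No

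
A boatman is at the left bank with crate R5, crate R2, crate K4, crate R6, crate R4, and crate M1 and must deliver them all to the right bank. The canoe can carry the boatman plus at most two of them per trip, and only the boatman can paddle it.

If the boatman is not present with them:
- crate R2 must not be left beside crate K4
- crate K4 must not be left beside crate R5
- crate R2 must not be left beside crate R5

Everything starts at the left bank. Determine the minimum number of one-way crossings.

9

Counting alone: the boatman can take at most 2 across per trip to the right bank, so moving all 6 needs at least 3 loaded trips out, with a return between consecutive ones — at least 5 crossings.
The safety rule pushes this higher. Following every safe sequence of crossings, the most of the 6 that can be at the right bank as the canoe arrives there on crossings 5, 7 is 4, 5 respectively — never all 6.
So no plan with fewer than 9 crossings exists, and this one achieves 9:
1. Boatman goes to the right bank with crate R2 and crate R5.  [the left bank: crate K4, crate M1, crate R4, crate R6 | the right bank: crate R2, crate R5]
2. Boatman goes back to the left bank with crate R5.  [the left bank: crate K4, crate M1, crate R4, crate R5, crate R6 | the right bank: crate R2]
3. Boatman goes to the right bank with crate R5 and crate R6.  [the left bank: crate K4, crate M1, crate R4 | the right bank: crate R2, crate R5, crate R6]
4. Boatman goes back to the left bank with crate R5.  [the left bank: crate K4, crate M1, crate R4, crate R5 | the right bank: crate R2, crate R6]
5. Boatman goes to the right bank with crate R4 and crate R5.  [the left bank: crate K4, crate M1 | the right bank: crate R2, crate R4, crate R5, crate R6]
6. Boatman goes back to the left bank with crate R5.  [the left bank: crate K4, crate M1, crate R5 | the right bank: crate R2, crate R4, crate R6]
7. Boatman goes to the right bank with crate M1 and crate R5.  [the left bank: crate K4 | the right bank: crate M1, crate R2, crate R4, crate R5, crate R6]
8. Boatman goes back to the left bank with crate R5.  [the left bank: crate K4, crate R5 | the right bank: crate M1, crate R2, crate R4, crate R6]
9. Boatman goes to the right bank with crate K4 and crate R5.  [the left bank: — | the right bank: crate K4, crate M1, crate R2, crate R4, crate R5, crate R6]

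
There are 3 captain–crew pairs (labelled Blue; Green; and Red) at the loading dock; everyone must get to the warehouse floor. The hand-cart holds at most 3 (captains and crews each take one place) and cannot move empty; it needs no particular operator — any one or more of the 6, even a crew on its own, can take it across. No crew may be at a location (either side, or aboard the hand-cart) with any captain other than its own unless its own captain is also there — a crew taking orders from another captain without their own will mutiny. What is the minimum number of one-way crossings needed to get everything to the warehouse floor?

Counting alone: each trip to the warehouse floor takes at most 3 across and each return brings at least 1 back, so after t trips out (and t−1 returns) at most 3t − (t−1) of the 6 are across; that first reaches 6 at t = 3, so at least 5 crossings are needed.
The plan below uses exactly 5 crossings, so it is optimal:
1. captain Blue and crew Blue cross → the warehouse floor.
2. captain Blue crosses ← the loading dock.
3. captain Blue, captain Green, and captain Red cross → the warehouse floor.
4. crew Blue crosses ← the loading dock.
5. crew Blue, crew Green, and crew Red cross → the warehouse floor.

5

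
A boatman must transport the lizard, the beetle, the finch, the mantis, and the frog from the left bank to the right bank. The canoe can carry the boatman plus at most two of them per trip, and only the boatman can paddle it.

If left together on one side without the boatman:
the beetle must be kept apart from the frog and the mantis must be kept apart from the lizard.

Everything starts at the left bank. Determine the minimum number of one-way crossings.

5

Counting alone: the boatman can take at most 2 across per trip to the right bank, so moving all 5 needs at least 3 loaded trips out, with a return between consecutive ones — at least 5 crossings.
The plan below uses exactly 5 crossings, so it is optimal:
1. Boatman goes to the right bank with the beetle and the lizard.  [the left bank: the finch, the frog, the mantis | the right bank: the beetle, the lizard]
2. Boatman goes back to the left bank alone.  [the left bank: the finch, the frog, the mantis | the right bank: the beetle, the lizard]
3. Boatman goes to the right bank with the finch.  [the left bank: the frog, the mantis | the right bank: the beetle, the finch, the lizard]
4. Boatman goes back to the left bank alone.  [the left bank: the frog, the mantis | the right bank: the beetle, the finch, the lizard]
5. Boatman goes to the right bank with the frog and the mantis.  [the left bank: — | the right bank: the beetle, the finch, the frog, the lizard, the mantis]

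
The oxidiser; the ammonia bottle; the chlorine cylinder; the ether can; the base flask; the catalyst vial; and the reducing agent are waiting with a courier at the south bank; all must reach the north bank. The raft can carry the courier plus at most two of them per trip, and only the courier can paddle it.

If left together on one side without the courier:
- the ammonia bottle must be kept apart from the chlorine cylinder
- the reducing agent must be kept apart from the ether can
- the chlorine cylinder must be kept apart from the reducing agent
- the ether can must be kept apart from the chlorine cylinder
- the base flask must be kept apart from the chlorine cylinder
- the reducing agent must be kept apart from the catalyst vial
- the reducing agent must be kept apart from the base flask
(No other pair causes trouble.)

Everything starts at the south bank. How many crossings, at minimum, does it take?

Counting alone: the courier can take at most 2 across per trip to the north bank, so moving all 7 needs at least 4 loaded trips out, with a return between consecutive ones — at least 7 crossings.
The safety rule pushes this higher. Following every safe sequence of crossings, the most of the 7 that can be at the north bank as the raft arrives there on crossings 7, 9 is 5, 6 respectively — never all 7.
So no plan with fewer than 11 crossings exists, and this one achieves 11:
1. Courier goes to the north bank with the chlorine cylinder and the reducing agent.  [the south bank: the ammonia bottle, the base flask, the catalyst vial, the ether can, the oxidiser | the north bank: the chlorine cylinder, the reducing agent]
2. Courier goes back to the south bank with the chlorine cylinder.  [the south bank: the ammonia bottle, the base flask, the catalyst vial, the chlorine cylinder, the ether can, the oxidiser | the north bank: the reducing agent]
3. Courier goes to the north bank with the chlorine cylinder and the oxidiser.  [the south bank: the ammonia bottle, the base flask, the catalyst vial, the ether can | the north bank: the chlorine cylinder, the oxidiser, the reducing agent]
4. Courier goes back to the south bank with the chlorine cylinder.  [the south bank: the ammonia bottle, the base flask, the catalyst vial, the chlorine cylinder, the ether can | the north bank: the oxidiser, the reducing agent]
5. Courier goes to the north bank with the ammonia bottle and the chlorine cylinder.  [the south bank: the base flask, the catalyst vial, the ether can | the north bank: the ammonia bottle, the chlorine cylinder, the oxidiser, the reducing agent]
6. Courier goes back to the south bank with the chlorine cylinder.  [the south bank: the base flask, the catalyst vial, the chlorine cylinder, the ether can | the north bank: the ammonia bottle, the oxidiser, the reducing agent]
7. Courier goes to the north bank with the base flask and the ether can.  [the south bank: the catalyst vial, the chlorine cylinder | the north bank: the ammonia bottle, the base flask, the ether can, the oxidiser, the reducing agent]
8. Courier goes back to the south bank with the reducing agent.  [the south bank: the catalyst vial, the chlorine cylinder, the reducing agent | the north bank: the ammonia bottle, the base flask, the ether can, the oxidiser]
9. Courier goes to the north bank with the catalyst vial and the chlorine cylinder.  [the south bank: the reducing agent | the north bank: the ammonia bottle, the base flask, the catalyst vial, the chlorine cylinder, the ether can, the oxidiser]
10. Courier goes back to the south bank with the chlorine cylinder.  [the south bank: the chlorine cylinder, the reducing agent | the north bank: the ammonia bottle, the base flask, the catalyst vial, the ether can, the oxidiser]
11. Courier goes to the north bank with the chlorine cylinder and the reducing agent.  [the south bank: — | the north bank: the ammonia bottle, the base flask, the catalyst vial, the chlorine cylinder, the ether can, the oxidiser, the reducing agent]

11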